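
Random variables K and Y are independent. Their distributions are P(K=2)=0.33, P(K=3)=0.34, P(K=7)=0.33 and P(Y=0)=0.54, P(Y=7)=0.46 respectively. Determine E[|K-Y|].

3.5392

E[|K-Y|] = Σ_k Σ_y |k-y| · P(K=k)P(Y=y)
 = 2·0.1782 + 5·0.1518 + 3·0.1836 + 4·0.1564 + 7·0.1782 + 0·0.1518
 = 0.3564 + 0.759 + 0.5508 + 0.6256 + 1.2474 + 0
 = 3.5392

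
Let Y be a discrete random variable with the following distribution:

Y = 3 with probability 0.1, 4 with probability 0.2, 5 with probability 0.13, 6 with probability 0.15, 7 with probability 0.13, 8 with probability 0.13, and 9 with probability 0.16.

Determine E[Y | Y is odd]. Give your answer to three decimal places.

P(Y is odd) = 0.1 + 0.13 + 0.13 + 0.16 = 0.52.
E[Y | Y is odd] = [3·0.1 + 5·0.13 + 7·0.13 + 9·0.16] / 0.52
 = 3.3 / 0.52
 = 165/26

6.346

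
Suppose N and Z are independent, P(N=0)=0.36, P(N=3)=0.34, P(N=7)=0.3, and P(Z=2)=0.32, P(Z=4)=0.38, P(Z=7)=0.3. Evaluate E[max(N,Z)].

5.1908

E[max(N,Z)] = Σ_n Σ_z max(n,z) · P(N=n)P(Z=z)
 = 2·0.1152 + 4·0.1368 + 7·0.108 + 3·0.1088 + 4·0.1292 + 7·0.102 + 7·0.096 + 7·0.114 + 7·0.09
 = 0.2304 + 0.5472 + 0.756 + 0.3264 + 0.5168 + 0.714 + 0.672 + 0.798 + 0.63
 = 5.1908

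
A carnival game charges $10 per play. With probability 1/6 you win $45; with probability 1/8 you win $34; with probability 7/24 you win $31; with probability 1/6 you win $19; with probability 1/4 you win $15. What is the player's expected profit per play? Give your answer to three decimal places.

E[payout] = 45·1/6 + 34·1/8 + 31·7/24 + 19·1/6 + 15·1/4
 = 15/2 + 17/4 + 217/24 + 19/6 + 15/4
 = 665/24
Net = 665/24 - 10 = 425/24

17.708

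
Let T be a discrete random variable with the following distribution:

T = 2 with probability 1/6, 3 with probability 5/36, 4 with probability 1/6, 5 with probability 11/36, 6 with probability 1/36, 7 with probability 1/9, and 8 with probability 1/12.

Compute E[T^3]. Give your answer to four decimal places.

E[T^3] = Σ t^3·P(T=t)
 = 8·1/6 + 27·5/36 + 64·1/6 + 125·11/36 + 216·1/36 + 343·1/9 + 512·1/12
 = 4/3 + 15/4 + 32/3 + 1375/36 + 6 + 343/9 + 128/3
 = 2533/18

140.7222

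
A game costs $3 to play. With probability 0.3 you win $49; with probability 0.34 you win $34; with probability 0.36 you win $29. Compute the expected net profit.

33.7

E[payout] = 49·0.3 + 34·0.34 + 29·0.36
 = 14.7 + 11.56 + 10.44
 = 36.7
Net = 36.7 - 3 = 33.7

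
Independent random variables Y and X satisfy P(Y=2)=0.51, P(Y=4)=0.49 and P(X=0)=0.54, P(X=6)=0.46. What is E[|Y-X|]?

E[|Y-X|] = Σ_y Σ_x |y-x| · P(Y=y)P(X=x)
 = 2·0.2754 + 4·0.2346 + 4·0.2646 + 2·0.2254
 = 0.5508 + 0.9384 + 1.0584 + 0.4508
 = 2.9984

2.9984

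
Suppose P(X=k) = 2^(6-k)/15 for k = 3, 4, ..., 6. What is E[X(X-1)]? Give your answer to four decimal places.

11.0667

E[X(X-1)] = Σ x(x-1)·P(X=x)
 = 6·8/15 + 12·4/15 + 20·2/15 + 30·1/15
 = 16/5 + 16/5 + 8/3 + 2
 = 166/15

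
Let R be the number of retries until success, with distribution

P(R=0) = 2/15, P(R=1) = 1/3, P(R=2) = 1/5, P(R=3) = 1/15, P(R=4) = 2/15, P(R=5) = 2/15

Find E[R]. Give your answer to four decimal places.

E[R] = Σ r·P(R=r)
 = 0·2/15 + 1·1/3 + 2·1/5 + 3·1/15 + 4·2/15 + 5·2/15
 = 0 + 1/3 + 2/5 + 1/5 + 8/15 + 2/3
 = 32/15

2.1333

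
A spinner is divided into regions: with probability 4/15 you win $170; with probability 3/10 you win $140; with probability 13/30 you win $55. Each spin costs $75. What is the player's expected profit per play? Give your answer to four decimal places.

36.1667

E[payout] = 170·4/15 + 140·3/10 + 55·13/30
 = 136/3 + 42 + 143/6
 = 667/6
Net = 667/6 - 75 = 217/6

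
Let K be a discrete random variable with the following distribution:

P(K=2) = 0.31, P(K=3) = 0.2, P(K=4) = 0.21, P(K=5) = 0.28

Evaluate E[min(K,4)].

E[min(K,4)] = Σ min(k,4)·P(K=k)
 = 2·0.31 + 3·0.2 + 4·0.21 + 4·0.28
 = 0.62 + 0.6 + 0.84 + 1.12
 = 3.18

3.18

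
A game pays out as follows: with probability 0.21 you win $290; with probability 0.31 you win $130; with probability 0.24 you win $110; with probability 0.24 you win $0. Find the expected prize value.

127.6

E[payout] = 290·0.21 + 130·0.31 + 110·0.24 + 0·0.24
 = 60.9 + 40.3 + 26.4 + 0
 = 127.6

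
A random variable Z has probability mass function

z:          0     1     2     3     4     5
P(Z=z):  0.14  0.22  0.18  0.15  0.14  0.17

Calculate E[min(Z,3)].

E[min(Z,3)] = Σ min(z,3)·P(Z=z)
 = 0·0.14 + 1·0.22 + 2·0.18 + 3·0.15 + 3·0.14 + 3·0.17
 = 0 + 0.22 + 0.36 + 0.45 + 0.42 + 0.51
 = 1.96

1.96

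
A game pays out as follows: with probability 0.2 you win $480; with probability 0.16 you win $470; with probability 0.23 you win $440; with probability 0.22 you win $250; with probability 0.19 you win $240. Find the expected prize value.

E[payout] = 480·0.2 + 470·0.16 + 440·0.23 + 250·0.22 + 240·0.19
 = 96 + 75.2 + 101.2 + 55 + 45.6
 = 373

373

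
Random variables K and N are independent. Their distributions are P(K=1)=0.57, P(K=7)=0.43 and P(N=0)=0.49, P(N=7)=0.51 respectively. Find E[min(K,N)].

E[min(K,N)] = Σ_k Σ_n min(k,n) · P(K=k)P(N=n)
 = 0·0.2793 + 1·0.2907 + 0·0.2107 + 7·0.2193
 = 0 + 0.2907 + 0 + 1.5351
 = 1.8258

1.8258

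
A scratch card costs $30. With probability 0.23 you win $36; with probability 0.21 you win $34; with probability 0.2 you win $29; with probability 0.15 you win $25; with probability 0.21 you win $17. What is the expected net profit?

E[payout] = 36·0.23 + 34·0.21 + 29·0.2 + 25·0.15 + 17·0.21
 = 8.28 + 7.14 + 5.8 + 3.75 + 3.57
 = 28.54
Net = 28.54 - 30 = -1.46

-1.46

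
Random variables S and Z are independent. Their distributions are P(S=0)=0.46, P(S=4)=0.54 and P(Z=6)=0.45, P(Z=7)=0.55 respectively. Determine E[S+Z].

8.71

E[S+Z] = Σ_s Σ_z (s+z) · P(S=s)P(Z=z)
 = 6·0.207 + 7·0.253 + 10·0.243 + 11·0.297
 = 1.242 + 1.771 + 2.43 + 3.267
 = 8.71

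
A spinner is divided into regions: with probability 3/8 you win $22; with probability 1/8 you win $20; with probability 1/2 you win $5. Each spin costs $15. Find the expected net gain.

E[payout] = 22·3/8 + 20·1/8 + 5·1/2
 = 33/4 + 5/2 + 5/2
 = 53/4
Net = 53/4 - 15 = -7/4

-1.75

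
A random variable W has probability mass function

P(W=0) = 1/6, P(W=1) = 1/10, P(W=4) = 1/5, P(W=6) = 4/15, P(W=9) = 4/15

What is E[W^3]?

264.9

E[W^3] = Σ w^3·P(W=w)
 = 0·1/6 + 1·1/10 + 64·1/5 + 216·4/15 + 729·4/15
 = 0 + 1/10 + 64/5 + 288/5 + 972/5
 = 2649/10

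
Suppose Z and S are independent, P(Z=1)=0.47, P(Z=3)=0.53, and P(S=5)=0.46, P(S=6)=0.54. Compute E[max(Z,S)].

E[max(Z,S)] = Σ_z Σ_s max(z,s) · P(Z=z)P(S=s)
 = 5·0.2162 + 6·0.2538 + 5·0.2438 + 6·0.2862
 = 1.081 + 1.5228 + 1.219 + 1.7172
 = 5.54

5.54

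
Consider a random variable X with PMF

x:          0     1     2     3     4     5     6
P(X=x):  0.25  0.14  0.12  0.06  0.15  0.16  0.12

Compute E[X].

E[X] = Σ x·P(X=x)
 = 0·0.25 + 1·0.14 + 2·0.12 + 3·0.06 + 4·0.15 + 5·0.16 + 6·0.12
 = 0 + 0.14 + 0.24 + 0.18 + 0.6 + 0.8 + 0.72
 = 2.68

2.68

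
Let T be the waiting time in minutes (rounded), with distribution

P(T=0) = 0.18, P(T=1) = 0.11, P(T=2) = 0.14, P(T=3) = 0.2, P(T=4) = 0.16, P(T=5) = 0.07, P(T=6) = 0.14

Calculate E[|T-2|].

E[|T-2|] = Σ |t-2|·P(T=t)
 = 2·0.18 + 1·0.11 + 0·0.14 + 1·0.2 + 2·0.16 + 3·0.07 + 4·0.14
 = 0.36 + 0.11 + 0 + 0.2 + 0.32 + 0.21 + 0.56
 = 1.76

1.76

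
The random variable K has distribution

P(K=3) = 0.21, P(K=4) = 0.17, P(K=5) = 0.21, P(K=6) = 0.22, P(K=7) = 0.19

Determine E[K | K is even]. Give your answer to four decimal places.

P(K is even) = 0.17 + 0.22 = 0.39.
E[K | K is even] = [4·0.17 + 6·0.22] / 0.39
 = 2 / 0.39
 = 200/39

5.1282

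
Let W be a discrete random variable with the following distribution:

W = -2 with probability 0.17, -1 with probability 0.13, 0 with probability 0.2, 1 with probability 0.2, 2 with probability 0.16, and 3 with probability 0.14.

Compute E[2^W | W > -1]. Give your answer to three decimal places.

3.371

P(W > -1) = 0.2 + 0.2 + 0.16 + 0.14 = 0.7.
E[2^W | W > -1] = [1·0.2 + 2·0.2 + 4·0.16 + 8·0.14] / 0.7
 = 2.36 / 0.7
 = 118/35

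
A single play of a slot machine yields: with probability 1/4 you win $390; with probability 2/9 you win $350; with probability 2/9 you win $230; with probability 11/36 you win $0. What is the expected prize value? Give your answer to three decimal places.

226.389

E[payout] = 390·1/4 + 350·2/9 + 230·2/9 + 0·11/36
 = 195/2 + 700/9 + 460/9 + 0
 = 4075/18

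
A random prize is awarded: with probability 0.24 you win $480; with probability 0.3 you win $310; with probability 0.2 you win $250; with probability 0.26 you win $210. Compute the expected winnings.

312.8

E[payout] = 480·0.24 + 310·0.3 + 250·0.2 + 210·0.26
 = 115.2 + 93 + 50 + 54.6
 = 312.8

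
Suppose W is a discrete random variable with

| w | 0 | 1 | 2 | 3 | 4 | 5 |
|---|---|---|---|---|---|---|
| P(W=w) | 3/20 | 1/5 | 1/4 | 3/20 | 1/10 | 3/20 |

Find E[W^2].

E[W^2] = Σ w^2·P(W=w)
 = 0·3/20 + 1·1/5 + 4·1/4 + 9·3/20 + 16·1/10 + 25·3/20
 = 0 + 1/5 + 1 + 27/20 + 8/5 + 15/4
 = 79/10

7.9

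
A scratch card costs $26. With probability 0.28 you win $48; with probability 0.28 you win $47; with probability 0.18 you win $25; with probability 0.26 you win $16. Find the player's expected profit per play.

9.26

E[payout] = 48·0.28 + 47·0.28 + 25·0.18 + 16·0.26
 = 13.44 + 13.16 + 4.5 + 4.16
 = 35.26
Net = 35.26 - 26 = 9.26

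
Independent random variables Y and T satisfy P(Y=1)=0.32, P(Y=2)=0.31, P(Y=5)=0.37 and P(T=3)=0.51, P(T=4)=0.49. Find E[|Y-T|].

1.8174

E[|Y-T|] = Σ_y Σ_t |y-t| · P(Y=y)P(T=t)
 = 2·0.1632 + 3·0.1568 + 1·0.1581 + 2·0.1519 + 2·0.1887 + 1·0.1813
 = 0.3264 + 0.4704 + 0.1581 + 0.3038 + 0.3774 + 0.1813
 = 1.8174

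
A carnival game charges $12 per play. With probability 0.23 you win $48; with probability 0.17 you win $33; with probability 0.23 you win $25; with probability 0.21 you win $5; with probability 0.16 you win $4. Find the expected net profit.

E[payout] = 48·0.23 + 33·0.17 + 25·0.23 + 5·0.21 + 4·0.16
 = 11.04 + 5.61 + 5.75 + 1.05 + 0.64
 = 24.09
Net = 24.09 - 12 = 12.09

12.09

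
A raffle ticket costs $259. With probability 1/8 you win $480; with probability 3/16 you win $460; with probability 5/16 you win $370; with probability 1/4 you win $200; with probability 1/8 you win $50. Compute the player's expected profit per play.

59.125

E[payout] = 480·1/8 + 460·3/16 + 370·5/16 + 200·1/4 + 50·1/8
 = 60 + 345/4 + 925/8 + 50 + 25/4
 = 2545/8
Net = 2545/8 - 259 = 473/8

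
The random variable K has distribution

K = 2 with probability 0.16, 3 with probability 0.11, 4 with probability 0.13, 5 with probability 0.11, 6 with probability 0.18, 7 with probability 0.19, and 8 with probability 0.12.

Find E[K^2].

29.93

E[K^2] = Σ k^2·P(K=k)
 = 4·0.16 + 9·0.11 + 16·0.13 + 25·0.11 + 36·0.18 + 49·0.19 + 64·0.12
 = 0.64 + 0.99 + 2.08 + 2.75 + 6.48 + 9.31 + 7.68
 = 29.93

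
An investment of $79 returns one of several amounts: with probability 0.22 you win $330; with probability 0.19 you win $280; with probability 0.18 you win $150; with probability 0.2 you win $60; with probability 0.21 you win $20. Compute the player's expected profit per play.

90

E[payout] = 330·0.22 + 280·0.19 + 150·0.18 + 60·0.2 + 20·0.21
 = 72.6 + 53.2 + 27 + 12 + 4.2
 = 169
Net = 169 - 79 = 90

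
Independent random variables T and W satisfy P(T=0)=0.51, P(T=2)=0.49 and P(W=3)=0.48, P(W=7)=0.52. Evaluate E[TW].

4.9784

E[TW] = Σ_t Σ_w tw · P(T=t)P(W=w)
 = 0·0.2448 + 0·0.2652 + 6·0.2352 + 14·0.2548
 = 0 + 0 + 1.4112 + 3.5672
 = 4.9784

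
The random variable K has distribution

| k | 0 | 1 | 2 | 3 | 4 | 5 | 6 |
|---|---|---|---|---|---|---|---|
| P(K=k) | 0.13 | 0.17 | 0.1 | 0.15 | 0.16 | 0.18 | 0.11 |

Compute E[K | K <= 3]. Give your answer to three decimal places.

1.491

P(K <= 3) = 0.13 + 0.17 + 0.1 + 0.15 = 0.55.
E[K | K <= 3] = [0·0.13 + 1·0.17 + 2·0.1 + 3·0.15] / 0.55
 = 0.82 / 0.55
 = 82/55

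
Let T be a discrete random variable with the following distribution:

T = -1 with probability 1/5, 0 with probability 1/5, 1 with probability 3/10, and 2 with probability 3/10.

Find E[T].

E[T] = Σ t·P(T=t)
 = (-1)·1/5 + 0·1/5 + 1·3/10 + 2·3/10
 = (-1/5) + 0 + 3/10 + 3/5
 = 7/10

0.7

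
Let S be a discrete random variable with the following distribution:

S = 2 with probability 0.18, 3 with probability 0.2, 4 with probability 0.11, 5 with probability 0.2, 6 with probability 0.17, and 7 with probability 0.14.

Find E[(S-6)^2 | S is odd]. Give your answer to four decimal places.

3.9630

P(S is odd) = 0.2 + 0.2 + 0.14 = 0.54.
E[(S-6)^2 | S is odd] = [9·0.2 + 1·0.2 + 1·0.14] / 0.54
 = 2.14 / 0.54
 = 107/27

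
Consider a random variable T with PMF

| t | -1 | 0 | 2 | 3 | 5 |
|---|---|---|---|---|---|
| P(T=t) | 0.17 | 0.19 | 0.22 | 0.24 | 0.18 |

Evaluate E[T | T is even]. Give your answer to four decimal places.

1.0732

P(T is even) = 0.19 + 0.22 = 0.41.
E[T | T is even] = [0·0.19 + 2·0.22] / 0.41
 = 0.44 / 0.41
 = 44/41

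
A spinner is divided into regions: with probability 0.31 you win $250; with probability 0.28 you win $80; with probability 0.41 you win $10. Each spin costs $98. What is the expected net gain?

6

E[payout] = 250·0.31 + 80·0.28 + 10·0.41
 = 77.5 + 22.4 + 4.1
 = 104
Net = 104 - 98 = 6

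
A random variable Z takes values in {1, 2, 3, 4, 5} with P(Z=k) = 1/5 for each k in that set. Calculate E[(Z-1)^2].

6

E[(Z-1)^2] = Σ (z-1)^2·P(Z=z)
 = 0·1/5 + 1·1/5 + 4·1/5 + 9·1/5 + 16·1/5
 = 0 + 1/5 + 4/5 + 9/5 + 16/5
 = 6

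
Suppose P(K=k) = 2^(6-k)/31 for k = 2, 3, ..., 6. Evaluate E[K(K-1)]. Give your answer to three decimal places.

E[K(K-1)] = Σ k(k-1)·P(K=k)
 = 2·16/31 + 6·8/31 + 12·4/31 + 20·2/31 + 30·1/31
 = 32/31 + 48/31 + 48/31 + 40/31 + 30/31
 = 198/31

6.387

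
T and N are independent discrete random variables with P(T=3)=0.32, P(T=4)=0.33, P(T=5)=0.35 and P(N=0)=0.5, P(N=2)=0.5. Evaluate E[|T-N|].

E[|T-N|] = Σ_t Σ_n |t-n| · P(T=t)P(N=n)
 = 3·0.16 + 1·0.16 + 4·0.165 + 2·0.165 + 5·0.175 + 3·0.175
 = 0.48 + 0.16 + 0.66 + 0.33 + 0.875 + 0.525
 = 3.03

3.03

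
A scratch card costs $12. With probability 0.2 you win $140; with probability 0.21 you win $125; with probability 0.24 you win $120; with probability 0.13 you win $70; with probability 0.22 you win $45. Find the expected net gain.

E[payout] = 140·0.2 + 125·0.21 + 120·0.24 + 70·0.13 + 45·0.22
 = 28 + 26.25 + 28.8 + 9.1 + 9.9
 = 102.05
Net = 102.05 - 12 = 90.05

90.05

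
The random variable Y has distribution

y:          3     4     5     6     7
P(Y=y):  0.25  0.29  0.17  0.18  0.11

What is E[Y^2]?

23.01

E[Y^2] = Σ y^2·P(Y=y)
 = 9·0.25 + 16·0.29 + 25·0.17 + 36·0.18 + 49·0.11
 = 2.25 + 4.64 + 4.25 + 6.48 + 5.39
 = 23.01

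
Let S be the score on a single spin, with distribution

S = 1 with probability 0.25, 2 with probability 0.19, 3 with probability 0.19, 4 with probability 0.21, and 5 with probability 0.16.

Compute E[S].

E[S] = Σ s·P(S=s)
 = 1·0.25 + 2·0.19 + 3·0.19 + 4·0.21 + 5·0.16
 = 0.25 + 0.38 + 0.57 + 0.84 + 0.8
 = 2.84

2.84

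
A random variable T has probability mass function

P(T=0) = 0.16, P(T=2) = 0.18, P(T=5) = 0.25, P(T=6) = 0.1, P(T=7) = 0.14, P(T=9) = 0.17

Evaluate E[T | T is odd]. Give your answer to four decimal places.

6.7143

P(T is odd) = 0.25 + 0.14 + 0.17 = 0.56.
E[T | T is odd] = [5·0.25 + 7·0.14 + 9·0.17] / 0.56
 = 3.76 / 0.56
 = 47/7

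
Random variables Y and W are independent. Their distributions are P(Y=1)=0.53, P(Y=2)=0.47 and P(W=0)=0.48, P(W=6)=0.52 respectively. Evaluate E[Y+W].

E[Y+W] = Σ_y Σ_w (y+w) · P(Y=y)P(W=w)
 = 1·0.2544 + 7·0.2756 + 2·0.2256 + 8·0.2444
 = 0.2544 + 1.9292 + 0.4512 + 1.9552
 = 4.59

4.59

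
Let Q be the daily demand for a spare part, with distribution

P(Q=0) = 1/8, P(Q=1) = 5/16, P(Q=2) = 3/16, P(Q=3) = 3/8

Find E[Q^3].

E[Q^3] = Σ q^3·P(Q=q)
 = 0·1/8 + 1·5/16 + 8·3/16 + 27·3/8
 = 0 + 5/16 + 3/2 + 81/8
 = 191/16

11.9375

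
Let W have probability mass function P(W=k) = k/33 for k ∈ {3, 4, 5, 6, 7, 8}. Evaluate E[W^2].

E[W^2] = Σ w^2·P(W=w)
 = 9·1/11 + 16·4/33 + 25·5/33 + 36·2/11 + 49·7/33 + 64·8/33
 = 9/11 + 64/33 + 125/33 + 72/11 + 343/33 + 512/33
 = 39

39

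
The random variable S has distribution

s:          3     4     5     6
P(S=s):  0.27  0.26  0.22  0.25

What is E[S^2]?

21.09

E[S^2] = Σ s^2·P(S=s)
 = 9·0.27 + 16·0.26 + 25·0.22 + 36·0.25
 = 2.43 + 4.16 + 5.5 + 9
 = 21.09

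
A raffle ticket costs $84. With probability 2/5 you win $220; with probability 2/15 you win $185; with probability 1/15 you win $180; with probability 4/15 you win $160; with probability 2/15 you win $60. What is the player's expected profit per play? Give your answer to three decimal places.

E[payout] = 220·2/5 + 185·2/15 + 180·1/15 + 160·4/15 + 60·2/15
 = 88 + 74/3 + 12 + 128/3 + 8
 = 526/3
Net = 526/3 - 84 = 274/3

91.333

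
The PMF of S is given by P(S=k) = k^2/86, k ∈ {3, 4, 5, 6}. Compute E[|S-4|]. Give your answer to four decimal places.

E[|S-4|] = Σ |s-4|·P(S=s)
 = 1·9/86 + 0·8/43 + 1·25/86 + 2·18/43
 = 9/86 + 0 + 25/86 + 36/43
 = 53/43

1.2326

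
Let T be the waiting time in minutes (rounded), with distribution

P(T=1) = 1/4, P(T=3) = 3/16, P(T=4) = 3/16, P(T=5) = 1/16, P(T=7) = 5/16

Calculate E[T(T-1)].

17.75

E[T(T-1)] = Σ t(t-1)·P(T=t)
 = 0·1/4 + 6·3/16 + 12·3/16 + 20·1/16 + 42·5/16
 = 0 + 9/8 + 9/4 + 5/4 + 105/8
 = 71/4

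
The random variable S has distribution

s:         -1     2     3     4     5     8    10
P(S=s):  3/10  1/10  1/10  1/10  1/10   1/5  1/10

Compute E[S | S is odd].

P(S is odd) = 3/10 + 1/10 + 1/10 = 1/2.
E[S | S is odd] = [(-1)·3/10 + 3·1/10 + 5·1/10] / (1/2)
 = 1/2 / (1/2)
 = 1

1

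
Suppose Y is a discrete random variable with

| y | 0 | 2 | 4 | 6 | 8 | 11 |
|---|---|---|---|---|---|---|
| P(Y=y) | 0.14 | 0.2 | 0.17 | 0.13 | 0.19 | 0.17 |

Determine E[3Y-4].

11.75

E[3Y-4] = Σ (3y-4)·P(Y=y)
 = (-4)·0.14 + 2·0.2 + 8·0.17 + 14·0.13 + 20·0.19 + 29·0.17
 = (-0.56) + 0.4 + 1.36 + 1.82 + 3.8 + 4.93
 = 11.75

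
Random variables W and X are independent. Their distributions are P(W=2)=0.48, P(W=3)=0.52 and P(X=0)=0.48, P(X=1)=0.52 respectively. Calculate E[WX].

E[WX] = Σ_w Σ_x wx · P(W=w)P(X=x)
 = 0·0.2304 + 2·0.2496 + 0·0.2496 + 3·0.2704
 = 0 + 0.4992 + 0 + 0.8112
 = 1.3104

1.3104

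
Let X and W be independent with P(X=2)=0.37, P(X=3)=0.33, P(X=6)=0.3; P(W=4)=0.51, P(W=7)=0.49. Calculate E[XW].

19.3091

E[XW] = Σ_x Σ_w xw · P(X=x)P(W=w)
 = 8·0.1887 + 14·0.1813 + 12·0.1683 + 21·0.1617 + 24·0.153 + 42·0.147
 = 1.5096 + 2.5382 + 2.0196 + 3.3957 + 3.672 + 6.174
 = 19.3091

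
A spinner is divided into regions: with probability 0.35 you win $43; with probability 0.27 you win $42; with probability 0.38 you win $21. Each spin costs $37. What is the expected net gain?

E[payout] = 43·0.35 + 42·0.27 + 21·0.38
 = 15.05 + 11.34 + 7.98
 = 34.37
Net = 34.37 - 37 = -2.63

-2.63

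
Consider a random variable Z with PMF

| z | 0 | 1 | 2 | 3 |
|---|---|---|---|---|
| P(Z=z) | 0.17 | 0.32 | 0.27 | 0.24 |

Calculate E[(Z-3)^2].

E[(Z-3)^2] = Σ (z-3)^2·P(Z=z)
 = 9·0.17 + 4·0.32 + 1·0.27 + 0·0.24
 = 1.53 + 1.28 + 0.27 + 0
 = 3.08

3.08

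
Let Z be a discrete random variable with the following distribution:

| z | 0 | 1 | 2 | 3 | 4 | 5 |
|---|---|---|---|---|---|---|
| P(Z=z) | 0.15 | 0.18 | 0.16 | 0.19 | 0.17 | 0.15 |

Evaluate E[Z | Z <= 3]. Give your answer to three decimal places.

P(Z <= 3) = 0.15 + 0.18 + 0.16 + 0.19 = 0.68.
E[Z | Z <= 3] = [0·0.15 + 1·0.18 + 2·0.16 + 3·0.19] / 0.68
 = 1.07 / 0.68
 = 107/68

1.574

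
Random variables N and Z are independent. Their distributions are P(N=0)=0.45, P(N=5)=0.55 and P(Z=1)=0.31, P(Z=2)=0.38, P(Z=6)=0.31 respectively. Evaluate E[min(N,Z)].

E[min(N,Z)] = Σ_n Σ_z min(n,z) · P(N=n)P(Z=z)
 = 0·0.1395 + 0·0.171 + 0·0.1395 + 1·0.1705 + 2·0.209 + 5·0.1705
 = 0 + 0 + 0 + 0.1705 + 0.418 + 0.8525
 = 1.441

1.441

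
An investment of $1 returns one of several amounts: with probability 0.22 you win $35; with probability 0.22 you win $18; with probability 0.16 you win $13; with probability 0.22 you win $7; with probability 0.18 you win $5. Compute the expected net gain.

E[payout] = 35·0.22 + 18·0.22 + 13·0.16 + 7·0.22 + 5·0.18
 = 7.7 + 3.96 + 2.08 + 1.54 + 0.9
 = 16.18
Net = 16.18 - 1 = 15.18

15.18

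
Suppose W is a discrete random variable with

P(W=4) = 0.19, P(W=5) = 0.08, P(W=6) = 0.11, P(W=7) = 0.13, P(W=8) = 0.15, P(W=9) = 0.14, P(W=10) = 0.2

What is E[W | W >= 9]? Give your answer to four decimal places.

P(W >= 9) = 0.14 + 0.2 = 0.34.
E[W | W >= 9] = [9·0.14 + 10·0.2] / 0.34
 = 3.26 / 0.34
 = 163/17

9.5882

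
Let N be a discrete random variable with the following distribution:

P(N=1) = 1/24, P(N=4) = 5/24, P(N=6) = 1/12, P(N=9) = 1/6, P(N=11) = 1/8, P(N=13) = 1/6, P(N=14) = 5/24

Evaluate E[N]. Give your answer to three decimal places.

E[N] = Σ n·P(N=n)
 = 1·1/24 + 4·5/24 + 6·1/12 + 9·1/6 + 11·1/8 + 13·1/6 + 14·5/24
 = 1/24 + 5/6 + 1/2 + 3/2 + 11/8 + 13/6 + 35/12
 = 28/3

9.333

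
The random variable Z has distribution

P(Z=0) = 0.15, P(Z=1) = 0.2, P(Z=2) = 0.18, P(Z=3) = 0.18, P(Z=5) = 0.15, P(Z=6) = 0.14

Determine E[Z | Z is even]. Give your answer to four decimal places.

2.5532

P(Z is even) = 0.15 + 0.18 + 0.14 = 0.47.
E[Z | Z is even] = [0·0.15 + 2·0.18 + 6·0.14] / 0.47
 = 1.2 / 0.47
 = 120/47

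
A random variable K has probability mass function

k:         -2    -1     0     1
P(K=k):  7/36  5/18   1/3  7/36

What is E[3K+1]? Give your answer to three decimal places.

E[3K+1] = Σ (3k+1)·P(K=k)
 = (-5)·7/36 + (-2)·5/18 + 1·1/3 + 4·7/36
 = (-35/36) + (-5/9) + 1/3 + 7/9
 = -5/12

-0.417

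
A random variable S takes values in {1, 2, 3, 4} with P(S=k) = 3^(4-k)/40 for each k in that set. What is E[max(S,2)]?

E[max(S,2)] = Σ max(s,2)·P(S=s)
 = 2·27/40 + 2·9/40 + 3·3/40 + 4·1/40
 = 27/20 + 9/20 + 9/40 + 1/10
 = 17/8

2.125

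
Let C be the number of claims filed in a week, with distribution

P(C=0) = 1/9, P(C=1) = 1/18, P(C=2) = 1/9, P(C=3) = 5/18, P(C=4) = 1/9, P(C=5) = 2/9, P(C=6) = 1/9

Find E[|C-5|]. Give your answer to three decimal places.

1.889

E[|C-5|] = Σ |c-5|·P(C=c)
 = 5·1/9 + 4·1/18 + 3·1/9 + 2·5/18 + 1·1/9 + 0·2/9 + 1·1/9
 = 5/9 + 2/9 + 1/3 + 5/9 + 1/9 + 0 + 1/9
 = 17/9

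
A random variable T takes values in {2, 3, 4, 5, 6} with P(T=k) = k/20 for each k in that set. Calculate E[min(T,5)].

4.2

E[min(T,5)] = Σ min(t,5)·P(T=t)
 = 2·1/10 + 3·3/20 + 4·1/5 + 5·1/4 + 5·3/10
 = 1/5 + 9/20 + 4/5 + 5/4 + 3/2
 = 21/5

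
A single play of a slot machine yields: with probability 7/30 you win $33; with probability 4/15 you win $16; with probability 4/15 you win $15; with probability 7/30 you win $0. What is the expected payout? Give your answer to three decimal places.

15.967

E[payout] = 33·7/30 + 16·4/15 + 15·4/15 + 0·7/30
 = 77/10 + 64/15 + 4 + 0
 = 479/30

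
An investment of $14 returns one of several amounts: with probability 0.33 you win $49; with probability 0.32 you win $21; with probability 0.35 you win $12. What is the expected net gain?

13.09

E[payout] = 49·0.33 + 21·0.32 + 12·0.35
 = 16.17 + 6.72 + 4.2
 = 27.09
Net = 27.09 - 14 = 13.09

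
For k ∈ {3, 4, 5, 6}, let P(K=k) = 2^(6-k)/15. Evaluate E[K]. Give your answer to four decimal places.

E[K] = Σ k·P(K=k)
 = 3·8/15 + 4·4/15 + 5·2/15 + 6·1/15
 = 8/5 + 16/15 + 2/3 + 2/5
 = 56/15

3.7333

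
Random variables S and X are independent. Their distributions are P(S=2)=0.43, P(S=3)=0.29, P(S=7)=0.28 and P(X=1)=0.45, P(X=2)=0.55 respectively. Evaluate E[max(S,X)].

3.69

E[max(S,X)] = Σ_s Σ_x max(s,x) · P(S=s)P(X=x)
 = 2·0.1935 + 2·0.2365 + 3·0.1305 + 3·0.1595 + 7·0.126 + 7·0.154
 = 0.387 + 0.473 + 0.3915 + 0.4785 + 0.882 + 1.078
 = 3.69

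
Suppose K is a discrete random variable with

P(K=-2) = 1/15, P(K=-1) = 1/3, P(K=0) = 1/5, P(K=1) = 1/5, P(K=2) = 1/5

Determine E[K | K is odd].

P(K is odd) = 1/3 + 1/5 = 8/15.
E[K | K is odd] = [(-1)·1/3 + 1·1/5] / (8/15)
 = -2/15 / (8/15)
 = -1/4

-0.25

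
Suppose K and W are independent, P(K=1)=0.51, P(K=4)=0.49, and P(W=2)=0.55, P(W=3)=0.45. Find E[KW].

E[KW] = Σ_k Σ_w kw · P(K=k)P(W=w)
 = 2·0.2805 + 3·0.2295 + 8·0.2695 + 12·0.2205
 = 0.561 + 0.6885 + 2.156 + 2.646
 = 6.0515

6.0515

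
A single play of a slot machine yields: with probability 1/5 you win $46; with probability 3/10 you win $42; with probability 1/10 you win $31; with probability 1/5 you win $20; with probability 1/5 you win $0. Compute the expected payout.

E[payout] = 46·1/5 + 42·3/10 + 31·1/10 + 20·1/5 + 0·1/5
 = 46/5 + 63/5 + 31/10 + 4 + 0
 = 289/10

28.9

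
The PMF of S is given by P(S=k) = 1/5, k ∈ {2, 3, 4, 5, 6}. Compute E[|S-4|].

E[|S-4|] = Σ |s-4|·P(S=s)
 = 2·1/5 + 1·1/5 + 0·1/5 + 1·1/5 + 2·1/5
 = 2/5 + 1/5 + 0 + 1/5 + 2/5
 = 6/5

1.2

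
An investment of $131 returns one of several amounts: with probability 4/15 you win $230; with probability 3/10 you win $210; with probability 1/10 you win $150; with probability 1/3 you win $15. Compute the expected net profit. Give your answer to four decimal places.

13.3333

E[payout] = 230·4/15 + 210·3/10 + 150·1/10 + 15·1/3
 = 184/3 + 63 + 15 + 5
 = 433/3
Net = 433/3 - 131 = 40/3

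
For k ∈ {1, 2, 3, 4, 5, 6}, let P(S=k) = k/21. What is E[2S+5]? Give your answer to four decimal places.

E[2S+5] = Σ (2s+5)·P(S=s)
 = 7·1/21 + 9·2/21 + 11·1/7 + 13·4/21 + 15·5/21 + 17·2/7
 = 1/3 + 6/7 + 11/7 + 52/21 + 25/7 + 34/7
 = 41/3

13.6667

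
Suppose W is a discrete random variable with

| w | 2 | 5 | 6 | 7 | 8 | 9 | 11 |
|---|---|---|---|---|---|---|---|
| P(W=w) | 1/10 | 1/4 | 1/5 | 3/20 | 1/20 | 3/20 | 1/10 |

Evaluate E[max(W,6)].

E[max(W,6)] = Σ max(w,6)·P(W=w)
 = 6·1/10 + 6·1/4 + 6·1/5 + 7·3/20 + 8·1/20 + 9·3/20 + 11·1/10
 = 3/5 + 3/2 + 6/5 + 21/20 + 2/5 + 27/20 + 11/10
 = 36/5

7.2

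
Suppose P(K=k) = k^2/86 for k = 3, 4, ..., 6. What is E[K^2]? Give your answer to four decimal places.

E[K^2] = Σ k^2·P(K=k)
 = 9·9/86 + 16·8/43 + 25·25/86 + 36·18/43
 = 81/86 + 128/43 + 625/86 + 648/43
 = 1129/43

26.2558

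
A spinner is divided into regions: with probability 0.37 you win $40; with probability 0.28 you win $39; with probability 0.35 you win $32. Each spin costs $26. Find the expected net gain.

10.92

E[payout] = 40·0.37 + 39·0.28 + 32·0.35
 = 14.8 + 10.92 + 11.2
 = 36.92
Net = 36.92 - 26 = 10.92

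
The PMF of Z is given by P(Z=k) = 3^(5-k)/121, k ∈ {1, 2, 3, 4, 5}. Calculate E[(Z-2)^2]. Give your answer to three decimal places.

E[(Z-2)^2] = Σ (z-2)^2·P(Z=z)
 = 1·81/121 + 0·27/121 + 1·9/121 + 4·3/121 + 9·1/121
 = 81/121 + 0 + 9/121 + 12/121 + 9/121
 = 111/121

0.917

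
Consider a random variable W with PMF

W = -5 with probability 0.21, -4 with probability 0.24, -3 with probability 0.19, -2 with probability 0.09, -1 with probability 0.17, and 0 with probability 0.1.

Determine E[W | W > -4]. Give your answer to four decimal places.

-1.6727

P(W > -4) = 0.19 + 0.09 + 0.17 + 0.1 = 0.55.
E[W | W > -4] = [(-3)·0.19 + (-2)·0.09 + (-1)·0.17 + 0·0.1] / 0.55
 = -0.92 / 0.55
 = -92/55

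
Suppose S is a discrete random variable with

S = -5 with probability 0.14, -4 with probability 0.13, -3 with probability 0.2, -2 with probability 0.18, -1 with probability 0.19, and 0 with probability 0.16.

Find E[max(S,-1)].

-0.84

E[max(S,-1)] = Σ max(s,-1)·P(S=s)
 = (-1)·0.14 + (-1)·0.13 + (-1)·0.2 + (-1)·0.18 + (-1)·0.19 + 0·0.16
 = (-0.14) + (-0.13) + (-0.2) + (-0.18) + (-0.19) + 0
 = -0.84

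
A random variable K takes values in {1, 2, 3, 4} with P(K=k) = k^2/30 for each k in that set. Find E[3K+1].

11

E[3K+1] = Σ (3k+1)·P(K=k)
 = 4·1/30 + 7·2/15 + 10·3/10 + 13·8/15
 = 2/15 + 14/15 + 3 + 104/15
 = 11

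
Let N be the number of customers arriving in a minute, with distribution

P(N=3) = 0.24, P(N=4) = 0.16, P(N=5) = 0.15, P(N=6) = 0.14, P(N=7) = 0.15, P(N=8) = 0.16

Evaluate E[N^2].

E[N^2] = Σ n^2·P(N=n)
 = 9·0.24 + 16·0.16 + 25·0.15 + 36·0.14 + 49·0.15 + 64·0.16
 = 2.16 + 2.56 + 3.75 + 5.04 + 7.35 + 10.24
 = 31.1

31.1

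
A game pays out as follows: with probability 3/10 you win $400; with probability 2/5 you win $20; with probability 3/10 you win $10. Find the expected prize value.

E[payout] = 400·3/10 + 20·2/5 + 10·3/10
 = 120 + 8 + 3
 = 131

131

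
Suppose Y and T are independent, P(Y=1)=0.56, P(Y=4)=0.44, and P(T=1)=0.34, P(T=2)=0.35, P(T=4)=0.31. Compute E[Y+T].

E[Y+T] = Σ_y Σ_t (y+t) · P(Y=y)P(T=t)
 = 2·0.1904 + 3·0.196 + 5·0.1736 + 5·0.1496 + 6·0.154 + 8·0.1364
 = 0.3808 + 0.588 + 0.868 + 0.748 + 0.924 + 1.0912
 = 4.6

4.6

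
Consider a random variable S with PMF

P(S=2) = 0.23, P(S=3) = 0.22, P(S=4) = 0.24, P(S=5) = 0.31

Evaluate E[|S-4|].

E[|S-4|] = Σ |s-4|·P(S=s)
 = 2·0.23 + 1·0.22 + 0·0.24 + 1·0.31
 = 0.46 + 0.22 + 0 + 0.31
 = 0.99

0.99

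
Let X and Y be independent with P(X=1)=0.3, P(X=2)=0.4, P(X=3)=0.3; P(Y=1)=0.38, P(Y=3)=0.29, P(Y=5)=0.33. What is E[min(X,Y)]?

1.62

E[min(X,Y)] = Σ_x Σ_y min(x,y) · P(X=x)P(Y=y)
 = 1·0.114 + 1·0.087 + 1·0.099 + 1·0.152 + 2·0.116 + 2·0.132 + 1·0.114 + 3·0.087 + 3·0.099
 = 0.114 + 0.087 + 0.099 + 0.152 + 0.232 + 0.264 + 0.114 + 0.261 + 0.297
 = 1.62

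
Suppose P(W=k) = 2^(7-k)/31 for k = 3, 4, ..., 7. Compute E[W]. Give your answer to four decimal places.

E[W] = Σ w·P(W=w)
 = 3·16/31 + 4·8/31 + 5·4/31 + 6·2/31 + 7·1/31
 = 48/31 + 32/31 + 20/31 + 12/31 + 7/31
 = 119/31

3.8387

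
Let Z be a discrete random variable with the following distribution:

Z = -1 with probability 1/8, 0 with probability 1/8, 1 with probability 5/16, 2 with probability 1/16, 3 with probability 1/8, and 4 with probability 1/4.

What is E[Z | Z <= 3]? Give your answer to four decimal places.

0.9167

P(Z <= 3) = 1/8 + 1/8 + 5/16 + 1/16 + 1/8 = 3/4.
E[Z | Z <= 3] = [(-1)·1/8 + 0·1/8 + 1·5/16 + 2·1/16 + 3·1/8] / (3/4)
 = 11/16 / (3/4)
 = 11/12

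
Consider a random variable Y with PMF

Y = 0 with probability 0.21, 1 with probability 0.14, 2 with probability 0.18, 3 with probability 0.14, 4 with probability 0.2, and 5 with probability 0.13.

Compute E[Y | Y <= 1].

0.4

P(Y <= 1) = 0.21 + 0.14 = 0.35.
E[Y | Y <= 1] = [0·0.21 + 1·0.14] / 0.35
 = 0.14 / 0.35
 = 2/5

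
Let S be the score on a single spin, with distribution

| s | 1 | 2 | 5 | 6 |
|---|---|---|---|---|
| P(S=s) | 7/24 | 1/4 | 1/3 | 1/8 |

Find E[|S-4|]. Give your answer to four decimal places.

1.9583

E[|S-4|] = Σ |s-4|·P(S=s)
 = 3·7/24 + 2·1/4 + 1·1/3 + 2·1/8
 = 7/8 + 1/2 + 1/3 + 1/4
 = 47/24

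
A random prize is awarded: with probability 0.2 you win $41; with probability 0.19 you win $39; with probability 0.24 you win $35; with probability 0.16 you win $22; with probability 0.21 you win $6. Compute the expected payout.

28.79

E[payout] = 41·0.2 + 39·0.19 + 35·0.24 + 22·0.16 + 6·0.21
 = 8.2 + 7.41 + 8.4 + 3.52 + 1.26
 = 28.79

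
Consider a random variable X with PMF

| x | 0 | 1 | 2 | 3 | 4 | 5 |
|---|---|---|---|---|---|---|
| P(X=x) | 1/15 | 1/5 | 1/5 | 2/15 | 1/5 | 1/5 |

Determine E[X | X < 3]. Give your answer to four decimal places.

P(X < 3) = 1/15 + 1/5 + 1/5 = 7/15.
E[X | X < 3] = [0·1/15 + 1·1/5 + 2·1/5] / (7/15)
 = 3/5 / (7/15)
 = 9/7

1.2857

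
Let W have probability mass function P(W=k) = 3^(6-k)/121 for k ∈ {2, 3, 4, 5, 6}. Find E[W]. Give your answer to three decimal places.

2.479

E[W] = Σ w·P(W=w)
 = 2·81/121 + 3·27/121 + 4·9/121 + 5·3/121 + 6·1/121
 = 162/121 + 81/121 + 36/121 + 15/121 + 6/121
 = 300/121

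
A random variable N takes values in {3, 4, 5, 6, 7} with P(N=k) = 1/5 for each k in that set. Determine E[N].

E[N] = Σ n·P(N=n)
 = 3·1/5 + 4·1/5 + 5·1/5 + 6·1/5 + 7·1/5
 = 3/5 + 4/5 + 1 + 6/5 + 7/5
 = 5

5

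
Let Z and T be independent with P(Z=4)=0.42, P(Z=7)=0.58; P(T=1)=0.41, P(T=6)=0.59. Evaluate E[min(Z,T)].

3.4544

E[min(Z,T)] = Σ_z Σ_t min(z,t) · P(Z=z)P(T=t)
 = 1·0.1722 + 4·0.2478 + 1·0.2378 + 6·0.3422
 = 0.1722 + 0.9912 + 0.2378 + 2.0532
 = 3.4544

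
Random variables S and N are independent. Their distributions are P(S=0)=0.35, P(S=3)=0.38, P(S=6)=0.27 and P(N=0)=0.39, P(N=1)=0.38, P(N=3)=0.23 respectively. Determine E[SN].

E[SN] = Σ_s Σ_n sn · P(S=s)P(N=n)
 = 0·0.1365 + 0·0.133 + 0·0.0805 + 0·0.1482 + 3·0.1444 + 9·0.0874 + 0·0.1053 + 6·0.1026 + 18·0.0621
 = 0 + 0 + 0 + 0 + 0.4332 + 0.7866 + 0 + 0.6156 + 1.1178
 = 2.9532

2.9532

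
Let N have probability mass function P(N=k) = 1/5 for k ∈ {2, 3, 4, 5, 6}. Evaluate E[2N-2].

E[2N-2] = Σ (2n-2)·P(N=n)
 = 2·1/5 + 4·1/5 + 6·1/5 + 8·1/5 + 10·1/5
 = 2/5 + 4/5 + 6/5 + 8/5 + 2
 = 6

6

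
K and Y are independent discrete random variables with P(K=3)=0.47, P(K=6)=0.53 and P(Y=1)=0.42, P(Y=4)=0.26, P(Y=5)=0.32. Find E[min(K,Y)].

E[min(K,Y)] = Σ_k Σ_y min(k,y) · P(K=k)P(Y=y)
 = 1·0.1974 + 3·0.1222 + 3·0.1504 + 1·0.2226 + 4·0.1378 + 5·0.1696
 = 0.1974 + 0.3666 + 0.4512 + 0.2226 + 0.5512 + 0.848
 = 2.637

2.637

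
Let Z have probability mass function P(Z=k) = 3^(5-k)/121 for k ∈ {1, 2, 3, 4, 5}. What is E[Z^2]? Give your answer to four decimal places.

E[Z^2] = Σ z^2·P(Z=z)
 = 1·81/121 + 4·27/121 + 9·9/121 + 16·3/121 + 25·1/121
 = 81/121 + 108/121 + 81/121 + 48/121 + 25/121
 = 343/121

2.8347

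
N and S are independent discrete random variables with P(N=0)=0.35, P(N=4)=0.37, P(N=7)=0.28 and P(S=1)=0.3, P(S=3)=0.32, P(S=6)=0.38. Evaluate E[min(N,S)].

2.0198

E[min(N,S)] = Σ_n Σ_s min(n,s) · P(N=n)P(S=s)
 = 0·0.105 + 0·0.112 + 0·0.133 + 1·0.111 + 3·0.1184 + 4·0.1406 + 1·0.084 + 3·0.0896 + 6·0.1064
 = 0 + 0 + 0 + 0.111 + 0.3552 + 0.5624 + 0.084 + 0.2688 + 0.6384
 = 2.0198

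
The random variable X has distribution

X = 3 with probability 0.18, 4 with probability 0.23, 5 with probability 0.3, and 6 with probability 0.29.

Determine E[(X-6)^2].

E[(X-6)^2] = Σ (x-6)^2·P(X=x)
 = 9·0.18 + 4·0.23 + 1·0.3 + 0·0.29
 = 1.62 + 0.92 + 0.3 + 0
 = 2.84

2.84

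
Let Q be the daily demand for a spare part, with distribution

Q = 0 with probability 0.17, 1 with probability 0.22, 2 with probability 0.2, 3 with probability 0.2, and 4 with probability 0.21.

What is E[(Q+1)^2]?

E[(Q+1)^2] = Σ (q+1)^2·P(Q=q)
 = 1·0.17 + 4·0.22 + 9·0.2 + 16·0.2 + 25·0.21
 = 0.17 + 0.88 + 1.8 + 3.2 + 5.25
 = 11.3

11.3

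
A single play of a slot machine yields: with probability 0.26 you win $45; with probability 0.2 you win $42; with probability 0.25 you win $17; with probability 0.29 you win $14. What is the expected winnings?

E[payout] = 45·0.26 + 42·0.2 + 17·0.25 + 14·0.29
 = 11.7 + 8.4 + 4.25 + 4.06
 = 28.41

28.41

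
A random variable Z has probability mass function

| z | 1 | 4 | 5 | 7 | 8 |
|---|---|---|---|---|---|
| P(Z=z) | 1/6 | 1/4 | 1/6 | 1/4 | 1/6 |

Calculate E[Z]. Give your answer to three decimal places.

5.083

E[Z] = Σ z·P(Z=z)
 = 1·1/6 + 4·1/4 + 5·1/6 + 7·1/4 + 8·1/6
 = 1/6 + 1 + 5/6 + 7/4 + 4/3
 = 61/12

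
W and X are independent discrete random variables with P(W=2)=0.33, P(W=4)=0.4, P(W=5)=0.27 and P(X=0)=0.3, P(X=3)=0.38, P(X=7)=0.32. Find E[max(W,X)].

4.8202

E[max(W,X)] = Σ_w Σ_x max(w,x) · P(W=w)P(X=x)
 = 2·0.099 + 3·0.1254 + 7·0.1056 + 4·0.12 + 4·0.152 + 7·0.128 + 5·0.081 + 5·0.1026 + 7·0.0864
 = 0.198 + 0.3762 + 0.7392 + 0.48 + 0.608 + 0.896 + 0.405 + 0.513 + 0.6048
 = 4.8202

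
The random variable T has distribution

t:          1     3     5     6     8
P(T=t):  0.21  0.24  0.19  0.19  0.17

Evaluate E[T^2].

E[T^2] = Σ t^2·P(T=t)
 = 1·0.21 + 9·0.24 + 25·0.19 + 36·0.19 + 64·0.17
 = 0.21 + 2.16 + 4.75 + 6.84 + 10.88
 = 24.84

24.84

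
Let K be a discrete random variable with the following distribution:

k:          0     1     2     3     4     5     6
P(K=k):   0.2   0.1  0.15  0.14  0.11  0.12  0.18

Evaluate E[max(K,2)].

3.44

E[max(K,2)] = Σ max(k,2)·P(K=k)
 = 2·0.2 + 2·0.1 + 2·0.15 + 3·0.14 + 4·0.11 + 5·0.12 + 6·0.18
 = 0.4 + 0.2 + 0.3 + 0.42 + 0.44 + 0.6 + 1.08
 = 3.44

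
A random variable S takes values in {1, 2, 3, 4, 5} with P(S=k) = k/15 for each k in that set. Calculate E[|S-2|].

E[|S-2|] = Σ |s-2|·P(S=s)
 = 1·1/15 + 0·2/15 + 1·1/5 + 2·4/15 + 3·1/3
 = 1/15 + 0 + 1/5 + 8/15 + 1
 = 9/5

1.8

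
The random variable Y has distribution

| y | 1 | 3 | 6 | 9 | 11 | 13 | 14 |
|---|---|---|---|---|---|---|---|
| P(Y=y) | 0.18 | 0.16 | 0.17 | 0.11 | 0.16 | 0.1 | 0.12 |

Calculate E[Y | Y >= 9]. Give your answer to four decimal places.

11.6939

P(Y >= 9) = 0.11 + 0.16 + 0.1 + 0.12 = 0.49.
E[Y | Y >= 9] = [9·0.11 + 11·0.16 + 13·0.1 + 14·0.12] / 0.49
 = 5.73 / 0.49
 = 573/49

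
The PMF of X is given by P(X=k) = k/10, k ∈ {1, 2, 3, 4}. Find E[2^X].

9.8

E[2^X] = Σ 2^x·P(X=x)
 = 2·1/10 + 4·1/5 + 8·3/10 + 16·2/5
 = 1/5 + 4/5 + 12/5 + 32/5
 = 49/5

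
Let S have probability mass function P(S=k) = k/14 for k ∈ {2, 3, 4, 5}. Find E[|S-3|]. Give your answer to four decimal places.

E[|S-3|] = Σ |s-3|·P(S=s)
 = 1·1/7 + 0·3/14 + 1·2/7 + 2·5/14
 = 1/7 + 0 + 2/7 + 5/7
 = 8/7

1.1429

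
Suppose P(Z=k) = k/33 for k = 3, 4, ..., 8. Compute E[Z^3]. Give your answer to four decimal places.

265.3030

E[Z^3] = Σ z^3·P(Z=z)
 = 27·1/11 + 64·4/33 + 125·5/33 + 216·2/11 + 343·7/33 + 512·8/33
 = 27/11 + 256/33 + 625/33 + 432/11 + 2401/33 + 4096/33
 = 8755/33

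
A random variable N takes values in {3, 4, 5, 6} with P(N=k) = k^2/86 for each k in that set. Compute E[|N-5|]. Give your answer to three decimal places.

0.814

E[|N-5|] = Σ |n-5|·P(N=n)
 = 2·9/86 + 1·8/43 + 0·25/86 + 1·18/43
 = 9/43 + 8/43 + 0 + 18/43
 = 35/43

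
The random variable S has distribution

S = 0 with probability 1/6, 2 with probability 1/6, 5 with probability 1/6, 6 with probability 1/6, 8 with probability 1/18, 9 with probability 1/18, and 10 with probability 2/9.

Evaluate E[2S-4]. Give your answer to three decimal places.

E[2S-4] = Σ (2s-4)·P(S=s)
 = (-4)·1/6 + 0·1/6 + 6·1/6 + 8·1/6 + 12·1/18 + 14·1/18 + 16·2/9
 = (-2/3) + 0 + 1 + 4/3 + 2/3 + 7/9 + 32/9
 = 20/3

6.667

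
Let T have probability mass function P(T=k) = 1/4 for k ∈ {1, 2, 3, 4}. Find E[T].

E[T] = Σ t·P(T=t)
 = 1·1/4 + 2·1/4 + 3·1/4 + 4·1/4
 = 1/4 + 1/2 + 3/4 + 1
 = 5/2

2.5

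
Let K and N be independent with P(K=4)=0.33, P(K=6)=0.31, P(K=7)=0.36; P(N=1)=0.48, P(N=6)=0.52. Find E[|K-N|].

2.7864

E[|K-N|] = Σ_k Σ_n |k-n| · P(K=k)P(N=n)
 = 3·0.1584 + 2·0.1716 + 5·0.1488 + 0·0.1612 + 6·0.1728 + 1·0.1872
 = 0.4752 + 0.3432 + 0.744 + 0 + 1.0368 + 0.1872
 = 2.7864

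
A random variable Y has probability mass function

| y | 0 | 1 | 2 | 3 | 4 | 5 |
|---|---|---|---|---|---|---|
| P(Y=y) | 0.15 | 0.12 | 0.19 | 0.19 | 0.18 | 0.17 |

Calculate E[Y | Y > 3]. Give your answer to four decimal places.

4.4857

P(Y > 3) = 0.18 + 0.17 = 0.35.
E[Y | Y > 3] = [4·0.18 + 5·0.17] / 0.35
 = 1.57 / 0.35
 = 157/35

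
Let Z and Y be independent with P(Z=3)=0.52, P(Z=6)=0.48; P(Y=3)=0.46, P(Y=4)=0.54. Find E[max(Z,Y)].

E[max(Z,Y)] = Σ_z Σ_y max(z,y) · P(Z=z)P(Y=y)
 = 3·0.2392 + 4·0.2808 + 6·0.2208 + 6·0.2592
 = 0.7176 + 1.1232 + 1.3248 + 1.5552
 = 4.7208

4.7208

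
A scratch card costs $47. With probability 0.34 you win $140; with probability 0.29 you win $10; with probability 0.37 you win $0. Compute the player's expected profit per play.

E[payout] = 140·0.34 + 10·0.29 + 0·0.37
 = 47.6 + 2.9 + 0
 = 50.5
Net = 50.5 - 47 = 3.5

3.5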